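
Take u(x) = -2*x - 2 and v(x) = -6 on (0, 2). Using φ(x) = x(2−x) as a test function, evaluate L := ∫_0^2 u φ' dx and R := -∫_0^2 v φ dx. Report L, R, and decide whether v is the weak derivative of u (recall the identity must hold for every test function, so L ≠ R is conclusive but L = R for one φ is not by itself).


LHS = 8/3, RHS = 8. No, v is not the weak derivative of u.

u(x) = -2*x - 2, classical derivative u'(x) = -2.
φ(x) = x(2−x), so φ'(x) = 2 - 2*x.
Note φ(0) = φ(2) = 0, so the boundary term u·φ vanishes.
LHS = ∫_0^2 u(x) φ'(x) dx = ∫_0^2 (4*x^2 - 4) dx. Term by term:
  ∫_0^2 4*x^2 dx = 32/3;  ∫_0^2 -4 dx = -8.
Sum: 32/3 − 8 = 8/3.
So LHS = 8/3.
∫_0^2 v(x) φ(x) dx = ∫_0^2 (6*x^2 - 12*x) dx. Term by term:
  ∫_0^2 6*x^2 dx = 16;  ∫_0^2 -12*x dx = -24.
Sum: 16 − 24 = -8.
So RHS = -∫_0^2 v(x) φ(x) dx = 8.
LHS − RHS = -16/3 ≠ 0, so the identity fails.
(For a valid weak derivative the identity must hold for EVERY test function, in particular this one. The failure shows v is NOT the weak derivative of u.)
Correct weak derivative would be u'(x) = -2.


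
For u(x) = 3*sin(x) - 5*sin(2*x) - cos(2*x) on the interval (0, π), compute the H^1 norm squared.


||u||_{H^1(0,π)}^2 = 20 + 74*π

u'(x) = 2*sin(2*x) + 3*cos(x) - 10*cos(2*x).
Expand u² and (u')² and integrate term by term on (0, π), using: for integers n ≥ 1, ∫_0^π sin²(nx) dx = ∫_0^π cos²(nx) dx = π/2; for n ≠ n', ∫_0^π sin(nx)sin(n'x) dx = ∫_0^π cos(nx)cos(n'x) dx = 0; and by product-to-sum, ∫_0^π sin(nx)cos(n'x) dx = ½∫_0^π [sin((n+n')x) + sin((n−n')x)] dx, which is 0 when n+n' is even and 2n/(n²−n'²) when n+n' is odd (it need not vanish on (0, π)).
  u² squared terms: (-1)²·∫cos(2x)² dx = 1·π/2 = π/2;  (-5)²·∫sin(2x)² dx = 25·π/2 = 25*π/2;  (3)²·∫sin(x)² dx = 9·π/2 = 9*π/2.
  u² cross terms: 2·(-1)·(-5)·∫cos(2x)·sin(2x) dx = 10·(0) = 0;  2·(-1)·(3)·∫cos(2x)·sin(x) dx = -6·(-2/3) = 4;  2·(-5)·(3)·∫sin(2x)·sin(x) dx = -30·(0) = 0.
  So ∫_0^π u² dx = π/2 + 25*π/2 + 9*π/2 + 0 + 4 + 0 = 4 + 35*π/2.
  (u')² squared terms: (-10)²·∫cos(2x)² dx = 100·π/2 = 50*π;  (2)²·∫sin(2x)² dx = 4·π/2 = 2*π;  (3)²·∫cos(x)² dx = 9·π/2 = 9*π/2.
  (u')² cross terms: 2·(-10)·(2)·∫cos(2x)·sin(2x) dx = -40·(0) = 0;  2·(-10)·(3)·∫cos(2x)·cos(x) dx = -60·(0) = 0;  2·(2)·(3)·∫sin(2x)·cos(x) dx = 12·(4/3) = 16.
  So ∫_0^π (u')² dx = 50*π + 2*π + 9*π/2 + 0 + 0 + 16 = 16 + 113*π/2.
||u||_{H^1}^2 = (4 + 35*π/2) + (16 + 113*π/2) = 20 + 74*π.


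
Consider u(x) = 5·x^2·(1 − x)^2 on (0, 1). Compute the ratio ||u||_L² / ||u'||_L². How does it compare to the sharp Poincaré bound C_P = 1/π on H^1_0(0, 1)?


||u||_L² / ||u'||_L² = sqrt(3)/6 < C_P = 1/π.

u(x) = 5·x^2·(1 − x)^2, so u'(x) = 10*x*(x - 1)*(2*x - 1).
u(x) = 5·x^2·(1 − x)^2 vanishes at x = 0 and x = 1, so u ∈ H^1_0(0, 1). Differentiate via the product rule and integrate the resulting polynomials term by term.
  ∫_0^1 u² dx = ∫_0^1 (25*x^8 - 100*x^7 + 150*x^6 - 100*x^5 + 25*x^4) dx. Term by term:
    ∫_0^1 25*x^8 dx = 25/9;  ∫_0^1 -100*x^7 dx = -25/2;  ∫_0^1 150*x^6 dx = 150/7;
    ∫_0^1 -100*x^5 dx = -50/3;  ∫_0^1 25*x^4 dx = 5.
  Sum: 25/9 − 25/2 + 150/7 − 50/3 + 5 = 5/126.
  ∫_0^1 (u')² dx = ∫_0^1 (400*x^6 - 1200*x^5 + 1300*x^4 - 600*x^3 + 100*x^2) dx. Term by term:
    ∫_0^1 400*x^6 dx = 400/7;  ∫_0^1 -1200*x^5 dx = -200;  ∫_0^1 1300*x^4 dx = 260;
    ∫_0^1 -600*x^3 dx = -150;  ∫_0^1 100*x^2 dx = 100/3.
  Sum: 400/7 − 200 + 260 − 150 + 100/3 = 10/21.
∫_0^1 u² dx = 5/126, so ||u||_L² = sqrt(70)/42.
∫_0^1 (u')² dx = 10/21, so ||u'||_L² = sqrt(210)/21.
Ratio ||u||_L² / ||u'||_L² = sqrt(3)/6.
Sharp Poincaré constant on H^1_0(0, 1) is C_P = L/π = 1/π, achieved by sin(π·x).
A polynomial bump cannot attain the sharp Poincaré constant (only the first sine eigenfunction does), so the ratio is strictly less than C_P, consistent with ||u||_L² ≤ C_P ||u'||_L².


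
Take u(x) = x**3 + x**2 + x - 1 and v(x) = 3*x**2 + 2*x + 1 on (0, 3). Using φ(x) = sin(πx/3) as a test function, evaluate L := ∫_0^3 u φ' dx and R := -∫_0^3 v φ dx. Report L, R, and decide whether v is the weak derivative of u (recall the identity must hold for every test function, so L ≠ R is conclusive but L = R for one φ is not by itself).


LHS = -105/π + 324/π^3, RHS = -105/π + 324/π^3. Yes, v = u' weakly.

u(x) = x**3 + x**2 + x - 1, classical derivative u'(x) = 3*x**2 + 2*x + 1.
φ(x) = sin(πx/3), so φ'(x) = π*cos(π*x/3)/3.
Note φ(0) = φ(3) = 0, so the boundary term u·φ vanishes.
LHS = ∫_0^3 u(x) φ'(x) dx = ∫_0^3 (π*x^3*cos(π*x/3)/3 + π*x^2*cos(π*x/3)/3 + π*x*cos(π*x/3)/3 - π*cos(π*x/3)/3) dx. Term by term:
  ∫_0^3 -π*cos(π*x/3)/3 dx = 0;  ∫_0^3 π*x*cos(π*x/3)/3 dx = -6/π;  ∫_0^3 π*x^2*cos(π*x/3)/3 dx = -18/π;
  ∫_0^3 π*x^3*cos(π*x/3)/3 dx = -81/π + 324/π^3.
Sum: 0 − 6/π − 18/π + -81/π + 324/π^3 = -105/π + 324/π^3.
So LHS = -105/π + 324/π^3.
∫_0^3 v(x) φ(x) dx = ∫_0^3 (3*x^2*sin(π*x/3) + 2*x*sin(π*x/3) + sin(π*x/3)) dx. Term by term:
  ∫_0^3 2*x*sin(π*x/3) dx = 18/π;  ∫_0^3 3*x^2*sin(π*x/3) dx = -324/π^3 + 81/π;  ∫_0^3 sin(π*x/3) dx = 6/π.
Sum: 18/π + -324/π^3 + 81/π + 6/π = -324/π^3 + 105/π.
So RHS = -∫_0^3 v(x) φ(x) dx = -105/π + 324/π^3.
LHS = RHS, so the identity holds for this test φ.
Moreover u is smooth here and v(x) = u'(x) = 3*x**2 + 2*x + 1 pointwise, so the identity holds for every test function. Hence v is the weak derivative of u.


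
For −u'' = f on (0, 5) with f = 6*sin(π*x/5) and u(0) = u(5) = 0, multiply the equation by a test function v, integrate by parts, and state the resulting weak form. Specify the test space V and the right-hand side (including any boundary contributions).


V = H^1_0(0, 5) (so v(0) = v(5) = 0); weak form: ∫_0^5 u'v' dx = ∫_0^5 (6*sin(π*x/5)) v dx for all v ∈ V.

Multiply both sides by a test function v and integrate from 0 to 5:
  ∫_0^5 −u''(x) v(x) dx = ∫_0^5 f(x) v(x) dx.
Integrate the LHS by parts once:
  ∫_0^5 −u'' v dx = −[u'(x) v(x)]_0^5 + ∫_0^5 u'(x) v'(x) dx.
Thus ∫_0^5 u'(x) v'(x) dx = ∫_0^5 f(x) v(x) dx + [u'(x) v(x)]_0^5.
Choose V so that boundary terms are either known or forced to vanish.
u is Dirichlet: u(0) = u(5) = 0. Let V = H^1_0(0, 5); then v(0) = v(5) = 0, and [u' v]_0^5 = 0.
Weak formulation: find u (satisfying any essential BC) such that ∫_0^5 u'(x) v'(x) dx = ∫_0^5 f v dx for all v ∈ V.
Substituting f(x) = 6*sin(π*x/5), the right-hand side is ∫_0^5 (6*sin(π*x/5)) v dx.


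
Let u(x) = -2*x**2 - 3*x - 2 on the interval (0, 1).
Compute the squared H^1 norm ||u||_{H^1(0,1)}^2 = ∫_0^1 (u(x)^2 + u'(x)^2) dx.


||u||_{H^1}^2 = 229/5

The H^1 norm (squared) on an interval (0, L) is
  ||u||_{H^1}^2 = ∫_0^L u(x)^2 dx + ∫_0^L u'(x)^2 dx.
Compute u'(x) = -4*x - 3.
Then u(x)^2 = 4*x**4 + 12*x**3 + 17*x**2 + 12*x + 4 and u'(x)^2 = 16*x**2 + 24*x + 9.
Integrate each monomial from 0 to 1 using ∫_0^1 c·x^n dx = c·1^(n+1)/(n+1):
  ∫_0^1 u(x)^2 dx = ∫_0^1 (4*x^4 + 12*x^3 + 17*x^2 + 12*x + 4) dx. Term by term:
    ∫_0^1 4*x^4 dx = 4/5;  ∫_0^1 12*x^3 dx = 3;  ∫_0^1 17*x^2 dx = 17/3;
    ∫_0^1 12*x dx = 6;  ∫_0^1 4 dx = 4.
  Sum: 4/5 + 3 + 17/3 + 6 + 4 = 292/15.
  ∫_0^1 u'(x)^2 dx = ∫_0^1 (16*x^2 + 24*x + 9) dx. Term by term:
    ∫_0^1 16*x^2 dx = 16/3;  ∫_0^1 24*x dx = 12;  ∫_0^1 9 dx = 9.
  Sum: 16/3 + 12 + 9 = 79/3.
Adding: ||u||_{H^1}^2 = 292/15 + 79/3 = 229/5.


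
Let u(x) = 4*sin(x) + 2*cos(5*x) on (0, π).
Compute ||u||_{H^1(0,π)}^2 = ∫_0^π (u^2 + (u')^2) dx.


||u||_{H^1(0,π)}^2 = 68*π

u'(x) = -10*sin(5*x) + 4*cos(x).
Expand u² and (u')² and integrate term by term on (0, π), using: for integers n ≥ 1, ∫_0^π sin²(nx) dx = ∫_0^π cos²(nx) dx = π/2; for n ≠ n', ∫_0^π sin(nx)sin(n'x) dx = ∫_0^π cos(nx)cos(n'x) dx = 0; and by product-to-sum, ∫_0^π sin(nx)cos(n'x) dx = ½∫_0^π [sin((n+n')x) + sin((n−n')x)] dx, which is 0 when n+n' is even and 2n/(n²−n'²) when n+n' is odd (it need not vanish on (0, π)).
  u² squared terms: (2)²·∫cos(5x)² dx = 4·π/2 = 2*π;  (4)²·∫sin(x)² dx = 16·π/2 = 8*π.
  u² cross terms: 2·(2)·(4)·∫cos(5x)·sin(x) dx = 16·(0) = 0.
  So ∫_0^π u² dx = 2*π + 8*π + 0 = 10*π.
  (u')² squared terms: (-10)²·∫sin(5x)² dx = 100·π/2 = 50*π;  (4)²·∫cos(x)² dx = 16·π/2 = 8*π.
  (u')² cross terms: 2·(-10)·(4)·∫sin(5x)·cos(x) dx = -80·(0) = 0.
  So ∫_0^π (u')² dx = 50*π + 8*π + 0 = 58*π.
||u||_{H^1}^2 = (10*π) + (58*π) = 68*π.


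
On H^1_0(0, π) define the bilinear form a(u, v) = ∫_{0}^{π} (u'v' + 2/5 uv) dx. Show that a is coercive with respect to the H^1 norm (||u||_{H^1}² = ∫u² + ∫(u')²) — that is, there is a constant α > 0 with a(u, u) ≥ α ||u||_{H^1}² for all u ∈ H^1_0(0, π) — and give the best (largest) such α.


α = 7/10

Coercivity of a(·,·) on H^1_0(0, π) means a(u, u) ≥ α ||u||_{H^1}² for every u ∈ H^1_0.
The interval has length L = π, and Poincaré/coercivity depend only on L. Here a(u, u) = ∫(u')² + (2/5)·∫u².
Here 0 < c = 2/5 < 1. The condition a(u,u) ≥ α||u||_{H^1}² reads (1−α)∫(u')² ≥ (α−c)∫u². Any admissible α is ≤ 1 (rapidly oscillating u have ∫u²/∫(u')² → 0), and α = 1 would force 0 ≥ (1−c)∫u², impossible since c < 1; so 1−α > 0. By the sharp Poincaré inequality on H^1_0 of an interval of length L, ∫(u')² ≥ (π/L)²∫u² with equality for the first sine mode sin(π(x−x₀)/L) (x₀ the left endpoint), so the inequality holds for all u iff (1−α)(π/L)² ≥ α − c, i.e. α ≤ ((π/L)² + c)/((π/L)² + 1) = (1 + c(L/π)²)/(1 + (L/π)²). With (π/L)² = 1 and c = 2/5, the largest admissible constant is α = ((π/L)² + c)/((π/L)² + 1).
Simplifying, α = 7/10.


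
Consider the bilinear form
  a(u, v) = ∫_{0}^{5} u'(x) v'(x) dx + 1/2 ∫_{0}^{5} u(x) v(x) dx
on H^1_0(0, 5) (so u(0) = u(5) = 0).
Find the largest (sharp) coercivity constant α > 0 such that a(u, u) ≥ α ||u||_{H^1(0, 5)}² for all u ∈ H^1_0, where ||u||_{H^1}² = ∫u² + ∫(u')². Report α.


α = (π^2 + 25/2)/(π^2 + 25)

Coercivity of a(·,·) on H^1_0(0, 5) means a(u, u) ≥ α ||u||_{H^1}² for every u ∈ H^1_0.
The interval has length L = 5, and Poincaré/coercivity depend only on L. Here a(u, u) = ∫(u')² + (1/2)·∫u².
Here 0 < c = 1/2 < 1. The condition a(u,u) ≥ α||u||_{H^1}² reads (1−α)∫(u')² ≥ (α−c)∫u². Any admissible α is ≤ 1 (rapidly oscillating u have ∫u²/∫(u')² → 0), and α = 1 would force 0 ≥ (1−c)∫u², impossible since c < 1; so 1−α > 0. By the sharp Poincaré inequality on H^1_0 of an interval of length L, ∫(u')² ≥ (π/L)²∫u² with equality for the first sine mode sin(π(x−x₀)/L) (x₀ the left endpoint), so the inequality holds for all u iff (1−α)(π/L)² ≥ α − c, i.e. α ≤ ((π/L)² + c)/((π/L)² + 1) = (1 + c(L/π)²)/(1 + (L/π)²). With (π/L)² = π^2/25 and c = 1/2, the largest admissible constant is α = ((π/L)² + c)/((π/L)² + 1).
Simplifying, α = (π^2 + 25/2)/(π^2 + 25).


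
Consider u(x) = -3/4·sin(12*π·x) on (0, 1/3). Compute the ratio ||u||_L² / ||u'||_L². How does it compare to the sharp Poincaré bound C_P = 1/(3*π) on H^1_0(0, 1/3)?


||u||_L² / ||u'||_L² = 1/(12*π) < C_P = 1/(3*π).

u(x) = -3/4·sin(12*π·x), so u'(x) = -9*π*cos(12*π*x).
Writing u(x) = A·sin(kπx/L) with A = -3/4 and k = 4, use ∫_0^L sin²(kπx/L) dx = L/2 and ∫_0^L cos²(kπx/L) dx = L/2.
u² = 9/16·sin²(12*π·x) and (u')² = 81*π^2·cos²(12*π·x), and each of sin², cos² integrates to L/2 = 1/6 over (0, 1/3).
∫_0^1/3 u² dx = 3/32, so ||u||_L² = sqrt(6)/8.
∫_0^1/3 (u')² dx = 27*π^2/2, so ||u'||_L² = 3*sqrt(6)*π/2.
Ratio ||u||_L² / ||u'||_L² = 1/(12*π).
Sharp Poincaré constant on H^1_0(0, 1/3) is C_P = L/π = 1/(3*π), achieved by sin(3*π·x).
This is the k = 4 harmonic; the ratio L/(kπ) is strictly less than C_P = L/π, consistent with the sharp inequality ||u||_L² ≤ C_P ||u'||_L².


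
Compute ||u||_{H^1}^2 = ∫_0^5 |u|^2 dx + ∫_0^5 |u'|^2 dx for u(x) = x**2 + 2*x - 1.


||u||_{H^1}^2 = 1575

The H^1 norm (squared) on an interval (0, L) is
  ||u||_{H^1}^2 = ∫_0^L u(x)^2 dx + ∫_0^L u'(x)^2 dx.
Compute u'(x) = 2*x + 2.
Then u(x)^2 = x**4 + 4*x**3 + 2*x**2 - 4*x + 1 and u'(x)^2 = 4*x**2 + 8*x + 4.
Integrate each monomial from 0 to 5 using ∫_0^5 c·x^n dx = c·5^(n+1)/(n+1):
  ∫_0^5 u(x)^2 dx = ∫_0^5 (x^4 + 4*x^3 + 2*x^2 - 4*x + 1) dx. Term by term:
    ∫_0^5 x^4 dx = 625;  ∫_0^5 4*x^3 dx = 625;  ∫_0^5 2*x^2 dx = 250/3;
    ∫_0^5 -4*x dx = -50;  ∫_0^5 1 dx = 5.
  Sum: 625 + 625 + 250/3 − 50 + 5 = 3865/3.
  ∫_0^5 u'(x)^2 dx = ∫_0^5 (4*x^2 + 8*x + 4) dx. Term by term:
    ∫_0^5 4*x^2 dx = 500/3;  ∫_0^5 8*x dx = 100;  ∫_0^5 4 dx = 20.
  Sum: 500/3 + 100 + 20 = 860/3.
Adding: ||u||_{H^1}^2 = 3865/3 + 860/3 = 1575.


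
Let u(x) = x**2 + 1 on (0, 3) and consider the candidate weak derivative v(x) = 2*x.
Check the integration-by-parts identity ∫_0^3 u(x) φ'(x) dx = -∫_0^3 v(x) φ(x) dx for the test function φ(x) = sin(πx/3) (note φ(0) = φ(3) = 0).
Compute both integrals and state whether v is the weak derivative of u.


LHS = -18/π, RHS = -18/π. Yes, v = u' weakly.

u(x) = x**2 + 1, classical derivative u'(x) = 2*x.
φ(x) = sin(πx/3), so φ'(x) = π*cos(π*x/3)/3.
Note φ(0) = φ(3) = 0, so the boundary term u·φ vanishes.
LHS = ∫_0^3 u(x) φ'(x) dx = ∫_0^3 (π*x^2*cos(π*x/3)/3 + π*cos(π*x/3)/3) dx. Term by term:
  ∫_0^3 π*cos(π*x/3)/3 dx = 0;  ∫_0^3 π*x^2*cos(π*x/3)/3 dx = -18/π.
Sum: 0 − 18/π = -18/π.
So LHS = -18/π.
∫_0^3 v(x) φ(x) dx = ∫_0^3 (2*x*sin(π*x/3)) dx. Term by term:
  ∫_0^3 2*x*sin(π*x/3) dx = 18/π.
So RHS = -∫_0^3 v(x) φ(x) dx = -18/π.
LHS = RHS, so the identity holds for this test φ.
Moreover u is smooth here and v(x) = u'(x) = 2*x pointwise, so the identity holds for every test function. Hence v is the weak derivative of u.


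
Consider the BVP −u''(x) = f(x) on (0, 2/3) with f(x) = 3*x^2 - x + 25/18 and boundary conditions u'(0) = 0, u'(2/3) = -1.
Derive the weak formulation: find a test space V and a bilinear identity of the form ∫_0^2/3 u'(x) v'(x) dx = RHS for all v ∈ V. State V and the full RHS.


V = H^1(0, 2/3) (v unrestricted at boundary; u is determined up to an additive constant); weak form: ∫_0^2/3 u'v' dx = ∫_0^2/3 (3*x^2 - x + 25/18) v dx − v(2/3) for all v ∈ V.

Multiply both sides by a test function v and integrate from 0 to 2/3:
  ∫_0^2/3 −u''(x) v(x) dx = ∫_0^2/3 f(x) v(x) dx.
Integrate the LHS by parts once:
  ∫_0^2/3 −u'' v dx = −[u'(x) v(x)]_0^2/3 + ∫_0^2/3 u'(x) v'(x) dx.
Thus ∫_0^2/3 u'(x) v'(x) dx = ∫_0^2/3 f(x) v(x) dx + [u'(x) v(x)]_0^2/3.
Choose V so that boundary terms are either known or forced to vanish.
u has inhomogeneous Neumann u'(0) = 0, u'(2/3) = -1. [u' v]_0^2/3 = (-1)·v(2/3) − (0)·v(0) = − v(2/3). Take V = H^1(0, 2/3); boundary term becomes part of RHS.
Weak formulation: find u (satisfying any essential BC) such that ∫_0^2/3 u'(x) v'(x) dx = ∫_0^2/3 f v dx − v(2/3) for all v ∈ V (Neumann data are natural BCs: they enter the RHS as boundary terms).
Substituting f(x) = 3*x^2 - x + 25/18, the right-hand side is ∫_0^2/3 (3*x^2 - x + 25/18) v dx − v(2/3).
Compatibility check (pure Neumann): taking v ≡ 1 ∈ V gives 0 = ∫_0^2/3 f dx + (-1) − (0), i.e. ∫_0^2/3 f dx must equal u'(0) − u'(2/3) = 1. Indeed ∫_0^2/3 (3*x^2 - x + 25/18) dx = 1, so the data are compatible. The solution is then unique only up to an additive constant (fix it e.g. by requiring ∫_0^2/3 u dx = 0).


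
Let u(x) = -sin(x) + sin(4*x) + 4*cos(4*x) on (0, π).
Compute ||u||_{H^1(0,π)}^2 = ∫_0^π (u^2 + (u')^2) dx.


||u||_{H^1(0,π)}^2 = 272/15 + 291*π/2

u'(x) = -16*sin(4*x) - cos(x) + 4*cos(4*x).
Expand u² and (u')² and integrate term by term on (0, π), using: for integers n ≥ 1, ∫_0^π sin²(nx) dx = ∫_0^π cos²(nx) dx = π/2; for n ≠ n', ∫_0^π sin(nx)sin(n'x) dx = ∫_0^π cos(nx)cos(n'x) dx = 0; and by product-to-sum, ∫_0^π sin(nx)cos(n'x) dx = ½∫_0^π [sin((n+n')x) + sin((n−n')x)] dx, which is 0 when n+n' is even and 2n/(n²−n'²) when n+n' is odd (it need not vanish on (0, π)).
  u² squared terms: (-1)²·∫sin(x)² dx = 1·π/2 = π/2;  (4)²·∫cos(4x)² dx = 16·π/2 = 8*π;  (1)²·∫sin(4x)² dx = 1·π/2 = π/2.
  u² cross terms: 2·(-1)·(4)·∫sin(x)·cos(4x) dx = -8·(-2/15) = 16/15;  2·(-1)·(1)·∫sin(x)·sin(4x) dx = -2·(0) = 0;  2·(4)·(1)·∫cos(4x)·sin(4x) dx = 8·(0) = 0.
  So ∫_0^π u² dx = π/2 + 8*π + π/2 + 16/15 + 0 + 0 = 16/15 + 9*π.
  (u')² squared terms: (-1)²·∫cos(x)² dx = 1·π/2 = π/2;  (-16)²·∫sin(4x)² dx = 256·π/2 = 128*π;  (4)²·∫cos(4x)² dx = 16·π/2 = 8*π.
  (u')² cross terms: 2·(-1)·(-16)·∫cos(x)·sin(4x) dx = 32·(8/15) = 256/15;  2·(-1)·(4)·∫cos(x)·cos(4x) dx = -8·(0) = 0;  2·(-16)·(4)·∫sin(4x)·cos(4x) dx = -128·(0) = 0.
  So ∫_0^π (u')² dx = π/2 + 128*π + 8*π + 256/15 + 0 + 0 = 256/15 + 273*π/2.
||u||_{H^1}^2 = (16/15 + 9*π) + (256/15 + 273*π/2) = 272/15 + 291*π/2.


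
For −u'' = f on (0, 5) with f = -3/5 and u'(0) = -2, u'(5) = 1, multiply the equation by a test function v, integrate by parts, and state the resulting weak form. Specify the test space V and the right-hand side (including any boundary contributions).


V = H^1(0, 5) (v unrestricted at boundary; u is determined up to an additive constant); weak form: ∫_0^5 u'v' dx = ∫_0^5 (-3/5) v dx + v(5) + 2·v(0) for all v ∈ V.

Multiply both sides by a test function v and integrate from 0 to 5:
  ∫_0^5 −u''(x) v(x) dx = ∫_0^5 f(x) v(x) dx.
Integrate the LHS by parts once:
  ∫_0^5 −u'' v dx = −[u'(x) v(x)]_0^5 + ∫_0^5 u'(x) v'(x) dx.
Thus ∫_0^5 u'(x) v'(x) dx = ∫_0^5 f(x) v(x) dx + [u'(x) v(x)]_0^5.
Choose V so that boundary terms are either known or forced to vanish.
u has inhomogeneous Neumann u'(0) = -2, u'(5) = 1. [u' v]_0^5 = (1)·v(5) − (-2)·v(0) = v(5) + 2·v(0). Take V = H^1(0, 5); boundary term becomes part of RHS.
Weak formulation: find u (satisfying any essential BC) such that ∫_0^5 u'(x) v'(x) dx = ∫_0^5 f v dx + v(5) + 2·v(0) for all v ∈ V (Neumann data are natural BCs: they enter the RHS as boundary terms).
Substituting f(x) = -3/5, the right-hand side is ∫_0^5 (-3/5) v dx + v(5) + 2·v(0).
Compatibility check (pure Neumann): taking v ≡ 1 ∈ V gives 0 = ∫_0^5 f dx + (1) − (-2), i.e. ∫_0^5 f dx must equal u'(0) − u'(5) = -3. Indeed ∫_0^5 (-3/5) dx = -3, so the data are compatible. The solution is then unique only up to an additive constant (fix it e.g. by requiring ∫_0^5 u dx = 0).


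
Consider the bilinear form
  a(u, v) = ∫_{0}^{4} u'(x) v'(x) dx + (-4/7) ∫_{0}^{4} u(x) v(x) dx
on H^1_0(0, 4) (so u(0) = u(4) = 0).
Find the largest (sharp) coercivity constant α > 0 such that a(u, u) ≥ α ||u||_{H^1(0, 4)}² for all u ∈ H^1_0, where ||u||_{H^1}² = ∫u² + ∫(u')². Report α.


α = (-64/7 + π^2)/(π^2 + 16)

Coercivity of a(·,·) on H^1_0(0, 4) means a(u, u) ≥ α ||u||_{H^1}² for every u ∈ H^1_0.
The interval has length L = 4, and Poincaré/coercivity depend only on L. Here a(u, u) = ∫(u')² + (-4/7)·∫u².
Here c = -4/7 < 0 with |c| < (π/L)² = π^2/16, so coercivity still holds. The condition a(u,u) ≥ α||u||_{H^1}² reads (1−α)∫(u')² ≥ (α−c)∫u². Any admissible α is ≤ 1 (rapidly oscillating u have ∫u²/∫(u')² → 0), and α = 1 would force 0 ≥ (1−c)∫u², impossible since c < 1; so 1−α > 0. By the sharp Poincaré inequality on H^1_0 of an interval of length L, ∫(u')² ≥ (π/L)²∫u² with equality for the first sine mode sin(π(x−x₀)/L) (x₀ the left endpoint), so the inequality holds for all u iff (1−α)(π/L)² ≥ α − c, i.e. α ≤ ((π/L)² + c)/((π/L)² + 1) = (1 + c(L/π)²)/(1 + (L/π)²). (Direct route, valid since c ≤ 0: Poincaré gives c∫u² ≥ c(L/π)²∫(u')², so a(u,u) ≥ (1 + c(L/π)²)∫(u')², while ||u||_{H^1}² ≤ (1 + (L/π)²)∫(u')²; dividing yields the same α.) With (π/L)² = π^2/16 and c = -4/7, the largest admissible constant is α = ((π/L)² + c)/((π/L)² + 1).
Simplifying, α = (-64/7 + π^2)/(π^2 + 16).


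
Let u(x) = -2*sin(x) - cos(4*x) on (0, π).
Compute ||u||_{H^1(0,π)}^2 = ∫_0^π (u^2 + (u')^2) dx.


||u||_{H^1(0,π)}^2 = -136/15 + 25*π/2

u'(x) = 4*sin(4*x) - 2*cos(x).
Expand u² and (u')² and integrate term by term on (0, π), using: for integers n ≥ 1, ∫_0^π sin²(nx) dx = ∫_0^π cos²(nx) dx = π/2; for n ≠ n', ∫_0^π sin(nx)sin(n'x) dx = ∫_0^π cos(nx)cos(n'x) dx = 0; and by product-to-sum, ∫_0^π sin(nx)cos(n'x) dx = ½∫_0^π [sin((n+n')x) + sin((n−n')x)] dx, which is 0 when n+n' is even and 2n/(n²−n'²) when n+n' is odd (it need not vanish on (0, π)).
  u² squared terms: (-1)²·∫cos(4x)² dx = 1·π/2 = π/2;  (-2)²·∫sin(x)² dx = 4·π/2 = 2*π.
  u² cross terms: 2·(-1)·(-2)·∫cos(4x)·sin(x) dx = 4·(-2/15) = -8/15.
  So ∫_0^π u² dx = π/2 + 2*π − 8/15 = -8/15 + 5*π/2.
  (u')² squared terms: (-2)²·∫cos(x)² dx = 4·π/2 = 2*π;  (4)²·∫sin(4x)² dx = 16·π/2 = 8*π.
  (u')² cross terms: 2·(-2)·(4)·∫cos(x)·sin(4x) dx = -16·(8/15) = -128/15.
  So ∫_0^π (u')² dx = 2*π + 8*π − 128/15 = -128/15 + 10*π.
||u||_{H^1}^2 = (-8/15 + 5*π/2) + (-128/15 + 10*π) = -136/15 + 25*π/2.


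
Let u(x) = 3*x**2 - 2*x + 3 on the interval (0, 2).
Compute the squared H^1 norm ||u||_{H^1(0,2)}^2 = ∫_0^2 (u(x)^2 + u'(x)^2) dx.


||u||_{H^1}^2 = 1774/15

The H^1 norm (squared) on an interval (0, L) is
  ||u||_{H^1}^2 = ∫_0^L u(x)^2 dx + ∫_0^L u'(x)^2 dx.
Compute u'(x) = 6*x - 2.
Then u(x)^2 = 9*x**4 - 12*x**3 + 22*x**2 - 12*x + 9 and u'(x)^2 = 36*x**2 - 24*x + 4.
Integrate each monomial from 0 to 2 using ∫_0^2 c·x^n dx = c·2^(n+1)/(n+1):
  ∫_0^2 u(x)^2 dx = ∫_0^2 (9*x^4 - 12*x^3 + 22*x^2 - 12*x + 9) dx. Term by term:
    ∫_0^2 9*x^4 dx = 288/5;  ∫_0^2 -12*x^3 dx = -48;  ∫_0^2 22*x^2 dx = 176/3;
    ∫_0^2 -12*x dx = -24;  ∫_0^2 9 dx = 18.
  Sum: 288/5 − 48 + 176/3 − 24 + 18 = 934/15.
  ∫_0^2 u'(x)^2 dx = ∫_0^2 (36*x^2 - 24*x + 4) dx. Term by term:
    ∫_0^2 36*x^2 dx = 96;  ∫_0^2 -24*x dx = -48;  ∫_0^2 4 dx = 8.
  Sum: 96 − 48 + 8 = 56.
Adding: ||u||_{H^1}^2 = 934/15 + 56 = 1774/15.


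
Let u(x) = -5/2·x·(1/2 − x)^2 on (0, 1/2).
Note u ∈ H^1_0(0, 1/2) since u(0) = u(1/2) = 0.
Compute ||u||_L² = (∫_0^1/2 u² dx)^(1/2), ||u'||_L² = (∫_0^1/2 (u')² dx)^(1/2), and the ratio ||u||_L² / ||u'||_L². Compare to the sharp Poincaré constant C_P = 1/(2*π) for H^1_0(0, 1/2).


||u||_L² / ||u'||_L² = sqrt(14)/28 < C_P = 1/(2*π).

u(x) = -5/2·x·(1/2 − x)^2, so u'(x) = -15*x^2/2 + 5*x - 5/8.
u(x) = -5/2·x·(1/2 − x)^2 vanishes at x = 0 and x = 1/2, so u ∈ H^1_0(0, 1/2). Differentiate via the product rule and integrate the resulting polynomials term by term.
  ∫_0^1/2 u² dx = ∫_0^1/2 (25*x^6/4 - 25*x^5/2 + 75*x^4/8 - 25*x^3/8 + 25*x^2/64) dx. Term by term:
    ∫_0^1/2 25*x^6/4 dx = 25/3584;  ∫_0^1/2 -25*x^5/2 dx = -25/768;  ∫_0^1/2 75*x^4/8 dx = 15/256;
    ∫_0^1/2 -25*x^3/8 dx = -25/512;  ∫_0^1/2 25*x^2/64 dx = 25/1536.
  Sum: 25/3584 − 25/768 + 15/256 − 25/512 + 25/1536 = 5/10752.
  ∫_0^1/2 (u')² dx = ∫_0^1/2 (225*x^4/4 - 75*x^3 + 275*x^2/8 - 25*x/4 + 25/64) dx. Term by term:
    ∫_0^1/2 225*x^4/4 dx = 45/128;  ∫_0^1/2 -75*x^3 dx = -75/64;  ∫_0^1/2 275*x^2/8 dx = 275/192;
    ∫_0^1/2 -25*x/4 dx = -25/32;  ∫_0^1/2 25/64 dx = 25/128.
  Sum: 45/128 − 75/64 + 275/192 − 25/32 + 25/128 = 5/192.
∫_0^1/2 u² dx = 5/10752, so ||u||_L² = sqrt(210)/672.
∫_0^1/2 (u')² dx = 5/192, so ||u'||_L² = sqrt(15)/24.
Ratio ||u||_L² / ||u'||_L² = sqrt(14)/28.
Sharp Poincaré constant on H^1_0(0, 1/2) is C_P = L/π = 1/(2*π), achieved by sin(2*π·x).
A polynomial bump cannot attain the sharp Poincaré constant (only the first sine eigenfunction does), so the ratio is strictly less than C_P, consistent with ||u||_L² ≤ C_P ||u'||_L².


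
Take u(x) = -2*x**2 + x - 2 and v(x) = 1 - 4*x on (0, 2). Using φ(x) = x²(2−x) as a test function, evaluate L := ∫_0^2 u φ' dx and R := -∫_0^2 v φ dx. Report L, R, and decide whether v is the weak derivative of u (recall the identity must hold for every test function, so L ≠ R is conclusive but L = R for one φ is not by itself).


LHS = 76/15, RHS = 76/15. Yes, v = u' weakly.

u(x) = -2*x**2 + x - 2, classical derivative u'(x) = 1 - 4*x.
φ(x) = x²(2−x), so φ'(x) = x*(4 - 3*x).
Note φ(0) = φ(2) = 0, so the boundary term u·φ vanishes.
LHS = ∫_0^2 u(x) φ'(x) dx = ∫_0^2 (6*x^4 - 11*x^3 + 10*x^2 - 8*x) dx. Term by term:
  ∫_0^2 6*x^4 dx = 192/5;  ∫_0^2 -11*x^3 dx = -44;  ∫_0^2 10*x^2 dx = 80/3;
  ∫_0^2 -8*x dx = -16.
Sum: 192/5 − 44 + 80/3 − 16 = 76/15.
So LHS = 76/15.
∫_0^2 v(x) φ(x) dx = ∫_0^2 (4*x^4 - 9*x^3 + 2*x^2) dx. Term by term:
  ∫_0^2 4*x^4 dx = 128/5;  ∫_0^2 -9*x^3 dx = -36;  ∫_0^2 2*x^2 dx = 16/3.
Sum: 128/5 − 36 + 16/3 = -76/15.
So RHS = -∫_0^2 v(x) φ(x) dx = 76/15.
LHS = RHS, so the identity holds for this test φ.
Moreover u is smooth here and v(x) = u'(x) = 1 - 4*x pointwise, so the identity holds for every test function. Hence v is the weak derivative of u.


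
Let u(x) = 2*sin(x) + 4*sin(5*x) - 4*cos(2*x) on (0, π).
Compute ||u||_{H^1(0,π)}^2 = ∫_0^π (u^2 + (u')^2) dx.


||u||_{H^1(0,π)}^2 = -160/7 + 252*π

u'(x) = 8*sin(2*x) + 2*cos(x) + 20*cos(5*x).
Expand u² and (u')² and integrate term by term on (0, π), using: for integers n ≥ 1, ∫_0^π sin²(nx) dx = ∫_0^π cos²(nx) dx = π/2; for n ≠ n', ∫_0^π sin(nx)sin(n'x) dx = ∫_0^π cos(nx)cos(n'x) dx = 0; and by product-to-sum, ∫_0^π sin(nx)cos(n'x) dx = ½∫_0^π [sin((n+n')x) + sin((n−n')x)] dx, which is 0 when n+n' is even and 2n/(n²−n'²) when n+n' is odd (it need not vanish on (0, π)).
  u² squared terms: (-4)²·∫cos(2x)² dx = 16·π/2 = 8*π;  (2)²·∫sin(x)² dx = 4·π/2 = 2*π;  (4)²·∫sin(5x)² dx = 16·π/2 = 8*π.
  u² cross terms: 2·(-4)·(2)·∫cos(2x)·sin(x) dx = -16·(-2/3) = 32/3;  2·(-4)·(4)·∫cos(2x)·sin(5x) dx = -32·(10/21) = -320/21;  2·(2)·(4)·∫sin(x)·sin(5x) dx = 16·(0) = 0.
  So ∫_0^π u² dx = 8*π + 2*π + 8*π + 32/3 − 320/21 + 0 = -32/7 + 18*π.
  (u')² squared terms: (2)²·∫cos(x)² dx = 4·π/2 = 2*π;  (8)²·∫sin(2x)² dx = 64·π/2 = 32*π;  (20)²·∫cos(5x)² dx = 400·π/2 = 200*π.
  (u')² cross terms: 2·(2)·(8)·∫cos(x)·sin(2x) dx = 32·(4/3) = 128/3;  2·(2)·(20)·∫cos(x)·cos(5x) dx = 80·(0) = 0;  2·(8)·(20)·∫sin(2x)·cos(5x) dx = 320·(-4/21) = -1280/21.
  So ∫_0^π (u')² dx = 2*π + 32*π + 200*π + 128/3 + 0 − 1280/21 = -128/7 + 234*π.
||u||_{H^1}^2 = (-32/7 + 18*π) + (-128/7 + 234*π) = -160/7 + 252*π.


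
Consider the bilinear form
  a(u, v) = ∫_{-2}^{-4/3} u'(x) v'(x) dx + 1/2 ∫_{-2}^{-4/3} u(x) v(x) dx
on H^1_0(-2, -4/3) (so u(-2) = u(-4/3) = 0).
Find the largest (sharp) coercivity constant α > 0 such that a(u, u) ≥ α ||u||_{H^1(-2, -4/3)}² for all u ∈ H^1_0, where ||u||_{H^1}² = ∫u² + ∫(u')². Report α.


α = (2 + 9*π^2)/(4 + 9*π^2)

Coercivity of a(·,·) on H^1_0(-2, -4/3) means a(u, u) ≥ α ||u||_{H^1}² for every u ∈ H^1_0.
The interval has length L = 2/3, and Poincaré/coercivity depend only on L. Here a(u, u) = ∫(u')² + (1/2)·∫u².
Here 0 < c = 1/2 < 1. The condition a(u,u) ≥ α||u||_{H^1}² reads (1−α)∫(u')² ≥ (α−c)∫u². Any admissible α is ≤ 1 (rapidly oscillating u have ∫u²/∫(u')² → 0), and α = 1 would force 0 ≥ (1−c)∫u², impossible since c < 1; so 1−α > 0. By the sharp Poincaré inequality on H^1_0 of an interval of length L, ∫(u')² ≥ (π/L)²∫u² with equality for the first sine mode sin(π(x−x₀)/L) (x₀ the left endpoint), so the inequality holds for all u iff (1−α)(π/L)² ≥ α − c, i.e. α ≤ ((π/L)² + c)/((π/L)² + 1) = (1 + c(L/π)²)/(1 + (L/π)²). With (π/L)² = 9*π^2/4 and c = 1/2, the largest admissible constant is α = ((π/L)² + c)/((π/L)² + 1).
Simplifying, α = (2 + 9*π^2)/(4 + 9*π^2).


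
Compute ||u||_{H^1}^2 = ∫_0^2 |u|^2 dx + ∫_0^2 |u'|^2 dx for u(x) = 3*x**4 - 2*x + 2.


||u||_{H^1}^2 = 305824/105

The H^1 norm (squared) on an interval (0, L) is
  ||u||_{H^1}^2 = ∫_0^L u(x)^2 dx + ∫_0^L u'(x)^2 dx.
Compute u'(x) = 12*x**3 - 2.
Then u(x)^2 = 9*x**8 - 12*x**5 + 12*x**4 + 4*x**2 - 8*x + 4 and u'(x)^2 = 144*x**6 - 48*x**3 + 4.
Integrate each monomial from 0 to 2 using ∫_0^2 c·x^n dx = c·2^(n+1)/(n+1):
  ∫_0^2 u(x)^2 dx = ∫_0^2 (9*x^8 - 12*x^5 + 12*x^4 + 4*x^2 - 8*x + 4) dx. Term by term:
    ∫_0^2 9*x^8 dx = 512;  ∫_0^2 -12*x^5 dx = -128;  ∫_0^2 12*x^4 dx = 384/5;
    ∫_0^2 4*x^2 dx = 32/3;  ∫_0^2 -8*x dx = -16;  ∫_0^2 4 dx = 8.
  Sum: 512 − 128 + 384/5 + 32/3 − 16 + 8 = 6952/15.
  ∫_0^2 u'(x)^2 dx = ∫_0^2 (144*x^6 - 48*x^3 + 4) dx. Term by term:
    ∫_0^2 144*x^6 dx = 18432/7;  ∫_0^2 -48*x^3 dx = -192;  ∫_0^2 4 dx = 8.
  Sum: 18432/7 − 192 + 8 = 17144/7.
Adding: ||u||_{H^1}^2 = 6952/15 + 17144/7 = 305824/105.


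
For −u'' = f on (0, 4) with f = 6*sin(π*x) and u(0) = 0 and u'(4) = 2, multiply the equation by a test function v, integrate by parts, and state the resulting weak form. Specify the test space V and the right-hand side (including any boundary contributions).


V = {v ∈ H^1(0, 4) : v(0) = 0} (test functions vanish at x = 0 where u is specified); weak form: ∫_0^4 u'v' dx = ∫_0^4 (6*sin(π*x)) v dx + 2·v(4) for all v ∈ V.

Multiply both sides by a test function v and integrate from 0 to 4:
  ∫_0^4 −u''(x) v(x) dx = ∫_0^4 f(x) v(x) dx.
Integrate the LHS by parts once:
  ∫_0^4 −u'' v dx = −[u'(x) v(x)]_0^4 + ∫_0^4 u'(x) v'(x) dx.
Thus ∫_0^4 u'(x) v'(x) dx = ∫_0^4 f(x) v(x) dx + [u'(x) v(x)]_0^4.
Choose V so that boundary terms are either known or forced to vanish.
Mixed BC: u(0) = 0 (Dirichlet) and u'(4) = 2 (Neumann). Define V = {v ∈ H^1(0, 4) : v(0) = 0}. Then [u' v]_0^4 = u'(4)·v(4) − u'(0)·0 = 2·v(4).
Weak formulation: find u (satisfying any essential BC) such that ∫_0^4 u'(x) v'(x) dx = ∫_0^4 f v dx + 2·v(4) for all v ∈ V (Dirichlet at 0 absorbed into V; Neumann datum at x = 4 contributes the boundary term).
Substituting f(x) = 6*sin(π*x), the right-hand side is ∫_0^4 (6*sin(π*x)) v dx + 2·v(4).


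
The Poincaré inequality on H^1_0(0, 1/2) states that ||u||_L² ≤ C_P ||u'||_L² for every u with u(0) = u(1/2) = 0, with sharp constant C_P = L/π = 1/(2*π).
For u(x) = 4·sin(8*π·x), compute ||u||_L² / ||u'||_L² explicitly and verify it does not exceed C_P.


||u||_L² / ||u'||_L² = 1/(8*π) < C_P = 1/(2*π).

u(x) = 4·sin(8*π·x), so u'(x) = 32*π*cos(8*π*x).
Writing u(x) = A·sin(kπx/L) with A = 4 and k = 4, use ∫_0^L sin²(kπx/L) dx = L/2 and ∫_0^L cos²(kπx/L) dx = L/2.
u² = 16·sin²(8*π·x) and (u')² = 1024*π^2·cos²(8*π·x), and each of sin², cos² integrates to L/2 = 1/4 over (0, 1/2).
∫_0^1/2 u² dx = 4, so ||u||_L² = 2.
∫_0^1/2 (u')² dx = 256*π^2, so ||u'||_L² = 16*π.
Ratio ||u||_L² / ||u'||_L² = 1/(8*π).
Sharp Poincaré constant on H^1_0(0, 1/2) is C_P = L/π = 1/(2*π), achieved by sin(2*π·x).
This is the k = 4 harmonic; the ratio L/(kπ) is strictly less than C_P = L/π, consistent with the sharp inequality ||u||_L² ≤ C_P ||u'||_L².


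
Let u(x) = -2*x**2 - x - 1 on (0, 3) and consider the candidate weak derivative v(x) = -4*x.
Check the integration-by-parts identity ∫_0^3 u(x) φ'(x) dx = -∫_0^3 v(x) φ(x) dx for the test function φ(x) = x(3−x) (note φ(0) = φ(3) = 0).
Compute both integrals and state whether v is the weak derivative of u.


LHS = 63/2, RHS = 27. No, v is not the weak derivative of u.

u(x) = -2*x**2 - x - 1, classical derivative u'(x) = -4*x - 1.
φ(x) = x(3−x), so φ'(x) = 3 - 2*x.
Note φ(0) = φ(3) = 0, so the boundary term u·φ vanishes.
LHS = ∫_0^3 u(x) φ'(x) dx = ∫_0^3 (4*x^3 - 4*x^2 - x - 3) dx. Term by term:
  ∫_0^3 4*x^3 dx = 81;  ∫_0^3 -4*x^2 dx = -36;  ∫_0^3 -x dx = -9/2;
  ∫_0^3 -3 dx = -9.
Sum: 81 − 36 − 9/2 − 9 = 63/2.
So LHS = 63/2.
∫_0^3 v(x) φ(x) dx = ∫_0^3 (4*x^3 - 12*x^2) dx. Term by term:
  ∫_0^3 4*x^3 dx = 81;  ∫_0^3 -12*x^2 dx = -108.
Sum: 81 − 108 = -27.
So RHS = -∫_0^3 v(x) φ(x) dx = 27.
LHS − RHS = 9/2 ≠ 0, so the identity fails.
(For a valid weak derivative the identity must hold for EVERY test function, in particular this one. The failure shows v is NOT the weak derivative of u.)
Correct weak derivative would be u'(x) = -4*x - 1.


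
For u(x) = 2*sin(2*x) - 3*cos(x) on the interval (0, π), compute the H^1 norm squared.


||u||_{H^1(0,π)}^2 = -32 + 19*π

u'(x) = 3*sin(x) + 4*cos(2*x).
Expand u² and (u')² and integrate term by term on (0, π), using: for integers n ≥ 1, ∫_0^π sin²(nx) dx = ∫_0^π cos²(nx) dx = π/2; for n ≠ n', ∫_0^π sin(nx)sin(n'x) dx = ∫_0^π cos(nx)cos(n'x) dx = 0; and by product-to-sum, ∫_0^π sin(nx)cos(n'x) dx = ½∫_0^π [sin((n+n')x) + sin((n−n')x)] dx, which is 0 when n+n' is even and 2n/(n²−n'²) when n+n' is odd (it need not vanish on (0, π)).
  u² squared terms: (-3)²·∫cos(x)² dx = 9·π/2 = 9*π/2;  (2)²·∫sin(2x)² dx = 4·π/2 = 2*π.
  u² cross terms: 2·(-3)·(2)·∫cos(x)·sin(2x) dx = -12·(4/3) = -16.
  So ∫_0^π u² dx = 9*π/2 + 2*π − 16 = -16 + 13*π/2.
  (u')² squared terms: (3)²·∫sin(x)² dx = 9·π/2 = 9*π/2;  (4)²·∫cos(2x)² dx = 16·π/2 = 8*π.
  (u')² cross terms: 2·(3)·(4)·∫sin(x)·cos(2x) dx = 24·(-2/3) = -16.
  So ∫_0^π (u')² dx = 9*π/2 + 8*π − 16 = -16 + 25*π/2.
||u||_{H^1}^2 = (-16 + 13*π/2) + (-16 + 25*π/2) = -32 + 19*π.


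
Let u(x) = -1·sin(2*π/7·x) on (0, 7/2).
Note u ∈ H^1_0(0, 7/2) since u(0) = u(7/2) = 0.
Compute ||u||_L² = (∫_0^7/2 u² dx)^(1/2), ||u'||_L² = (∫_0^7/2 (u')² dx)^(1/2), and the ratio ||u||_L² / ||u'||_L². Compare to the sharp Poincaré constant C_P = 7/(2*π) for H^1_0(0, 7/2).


||u||_L² / ||u'||_L² = 7/(2*π) = C_P.

u(x) = -1·sin(2*π/7·x), so u'(x) = -2*π*cos(2*π*x/7)/7.
Writing u(x) = A·sin(kπx/L) with A = -1 and k = 1, use ∫_0^L sin²(kπx/L) dx = L/2 and ∫_0^L cos²(kπx/L) dx = L/2.
u² = 1·sin²(2*π/7·x) and (u')² = 4*π^2/49·cos²(2*π/7·x), and each of sin², cos² integrates to L/2 = 7/4 over (0, 7/2).
∫_0^7/2 u² dx = 7/4, so ||u||_L² = sqrt(7)/2.
∫_0^7/2 (u')² dx = π^2/7, so ||u'||_L² = sqrt(7)*π/7.
Ratio ||u||_L² / ||u'||_L² = 7/(2*π).
Sharp Poincaré constant on H^1_0(0, 7/2) is C_P = L/π = 7/(2*π), achieved by sin(2*π/7·x).
This is the k = 1 eigenfunction (up to amplitude), so the ratio equals the sharp Poincaré constant exactly.


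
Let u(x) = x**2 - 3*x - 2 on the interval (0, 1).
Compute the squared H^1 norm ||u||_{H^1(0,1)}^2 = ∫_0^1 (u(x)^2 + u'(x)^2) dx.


||u||_{H^1}^2 = 147/10

The H^1 norm (squared) on an interval (0, L) is
  ||u||_{H^1}^2 = ∫_0^L u(x)^2 dx + ∫_0^L u'(x)^2 dx.
Compute u'(x) = 2*x - 3.
Then u(x)^2 = x**4 - 6*x**3 + 5*x**2 + 12*x + 4 and u'(x)^2 = 4*x**2 - 12*x + 9.
Integrate each monomial from 0 to 1 using ∫_0^1 c·x^n dx = c·1^(n+1)/(n+1):
  ∫_0^1 u(x)^2 dx = ∫_0^1 (x^4 - 6*x^3 + 5*x^2 + 12*x + 4) dx. Term by term:
    ∫_0^1 x^4 dx = 1/5;  ∫_0^1 -6*x^3 dx = -3/2;  ∫_0^1 5*x^2 dx = 5/3;
    ∫_0^1 12*x dx = 6;  ∫_0^1 4 dx = 4.
  Sum: 1/5 − 3/2 + 5/3 + 6 + 4 = 311/30.
  ∫_0^1 u'(x)^2 dx = ∫_0^1 (4*x^2 - 12*x + 9) dx. Term by term:
    ∫_0^1 4*x^2 dx = 4/3;  ∫_0^1 -12*x dx = -6;  ∫_0^1 9 dx = 9.
  Sum: 4/3 − 6 + 9 = 13/3.
Adding: ||u||_{H^1}^2 = 311/30 + 13/3 = 147/10.


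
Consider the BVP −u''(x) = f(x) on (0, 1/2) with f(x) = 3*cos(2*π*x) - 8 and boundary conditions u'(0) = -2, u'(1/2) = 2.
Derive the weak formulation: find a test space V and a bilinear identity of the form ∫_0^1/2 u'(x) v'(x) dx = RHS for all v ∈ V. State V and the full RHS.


V = H^1(0, 1/2) (v unrestricted at boundary; u is determined up to an additive constant); weak form: ∫_0^1/2 u'v' dx = ∫_0^1/2 (3*cos(2*π*x) - 8) v dx + 2·v(1/2) + 2·v(0) for all v ∈ V.

Multiply both sides by a test function v and integrate from 0 to 1/2:
  ∫_0^1/2 −u''(x) v(x) dx = ∫_0^1/2 f(x) v(x) dx.
Integrate the LHS by parts once:
  ∫_0^1/2 −u'' v dx = −[u'(x) v(x)]_0^1/2 + ∫_0^1/2 u'(x) v'(x) dx.
Thus ∫_0^1/2 u'(x) v'(x) dx = ∫_0^1/2 f(x) v(x) dx + [u'(x) v(x)]_0^1/2.
Choose V so that boundary terms are either known or forced to vanish.
u has inhomogeneous Neumann u'(0) = -2, u'(1/2) = 2. [u' v]_0^1/2 = (2)·v(1/2) − (-2)·v(0) = 2·v(1/2) + 2·v(0). Take V = H^1(0, 1/2); boundary term becomes part of RHS.
Weak formulation: find u (satisfying any essential BC) such that ∫_0^1/2 u'(x) v'(x) dx = ∫_0^1/2 f v dx + 2·v(1/2) + 2·v(0) for all v ∈ V (Neumann data are natural BCs: they enter the RHS as boundary terms).
Substituting f(x) = 3*cos(2*π*x) - 8, the right-hand side is ∫_0^1/2 (3*cos(2*π*x) - 8) v dx + 2·v(1/2) + 2·v(0).
Compatibility check (pure Neumann): taking v ≡ 1 ∈ V gives 0 = ∫_0^1/2 f dx + (2) − (-2), i.e. ∫_0^1/2 f dx must equal u'(0) − u'(1/2) = -4. Indeed ∫_0^1/2 (3*cos(2*π*x) - 8) dx = -4, so the data are compatible. The solution is then unique only up to an additive constant (fix it e.g. by requiring ∫_0^1/2 u dx = 0).


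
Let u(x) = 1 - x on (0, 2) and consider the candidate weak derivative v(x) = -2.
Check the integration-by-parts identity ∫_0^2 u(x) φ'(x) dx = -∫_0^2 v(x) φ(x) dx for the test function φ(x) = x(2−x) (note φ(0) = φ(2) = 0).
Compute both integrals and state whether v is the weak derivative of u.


LHS = 4/3, RHS = 8/3. No, v is not the weak derivative of u.

u(x) = 1 - x, classical derivative u'(x) = -1.
φ(x) = x(2−x), so φ'(x) = 2 - 2*x.
Note φ(0) = φ(2) = 0, so the boundary term u·φ vanishes.
LHS = ∫_0^2 u(x) φ'(x) dx = ∫_0^2 (2*x^2 - 4*x + 2) dx. Term by term:
  ∫_0^2 2*x^2 dx = 16/3;  ∫_0^2 -4*x dx = -8;  ∫_0^2 2 dx = 4.
Sum: 16/3 − 8 + 4 = 4/3.
So LHS = 4/3.
∫_0^2 v(x) φ(x) dx = ∫_0^2 (2*x^2 - 4*x) dx. Term by term:
  ∫_0^2 2*x^2 dx = 16/3;  ∫_0^2 -4*x dx = -8.
Sum: 16/3 − 8 = -8/3.
So RHS = -∫_0^2 v(x) φ(x) dx = 8/3.
LHS − RHS = -4/3 ≠ 0, so the identity fails.
(For a valid weak derivative the identity must hold for EVERY test function, in particular this one. The failure shows v is NOT the weak derivative of u.)
Correct weak derivative would be u'(x) = -1.


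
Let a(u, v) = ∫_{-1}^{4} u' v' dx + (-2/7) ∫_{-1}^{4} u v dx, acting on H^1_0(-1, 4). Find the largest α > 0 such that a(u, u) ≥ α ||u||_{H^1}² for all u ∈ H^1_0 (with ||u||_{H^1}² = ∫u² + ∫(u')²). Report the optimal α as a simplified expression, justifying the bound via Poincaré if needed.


α = (-50/7 + π^2)/(π^2 + 25)

Coercivity of a(·,·) on H^1_0(-1, 4) means a(u, u) ≥ α ||u||_{H^1}² for every u ∈ H^1_0.
The interval has length L = 5, and Poincaré/coercivity depend only on L. Here a(u, u) = ∫(u')² + (-2/7)·∫u².
Here c = -2/7 < 0 with |c| < (π/L)² = π^2/25, so coercivity still holds. The condition a(u,u) ≥ α||u||_{H^1}² reads (1−α)∫(u')² ≥ (α−c)∫u². Any admissible α is ≤ 1 (rapidly oscillating u have ∫u²/∫(u')² → 0), and α = 1 would force 0 ≥ (1−c)∫u², impossible since c < 1; so 1−α > 0. By the sharp Poincaré inequality on H^1_0 of an interval of length L, ∫(u')² ≥ (π/L)²∫u² with equality for the first sine mode sin(π(x−x₀)/L) (x₀ the left endpoint), so the inequality holds for all u iff (1−α)(π/L)² ≥ α − c, i.e. α ≤ ((π/L)² + c)/((π/L)² + 1) = (1 + c(L/π)²)/(1 + (L/π)²). (Direct route, valid since c ≤ 0: Poincaré gives c∫u² ≥ c(L/π)²∫(u')², so a(u,u) ≥ (1 + c(L/π)²)∫(u')², while ||u||_{H^1}² ≤ (1 + (L/π)²)∫(u')²; dividing yields the same α.) With (π/L)² = π^2/25 and c = -2/7, the largest admissible constant is α = ((π/L)² + c)/((π/L)² + 1).
Simplifying, α = (-50/7 + π^2)/(π^2 + 25).
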